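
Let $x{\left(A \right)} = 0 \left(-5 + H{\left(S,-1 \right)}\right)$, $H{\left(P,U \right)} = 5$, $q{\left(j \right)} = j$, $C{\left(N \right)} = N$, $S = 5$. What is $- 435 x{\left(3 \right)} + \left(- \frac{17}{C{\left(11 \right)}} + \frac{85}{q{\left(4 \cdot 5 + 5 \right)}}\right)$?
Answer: $\frac{102}{55} \approx 1.8545$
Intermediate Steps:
$x{\left(A \right)} = 0$ ($x{\left(A \right)} = 0 \left(-5 + 5\right) = 0 \cdot 0 = 0$)
$- 435 x{\left(3 \right)} + \left(- \frac{17}{C{\left(11 \right)}} + \frac{85}{q{\left(4 \cdot 5 + 5 \right)}}\right) = \left(-435\right) 0 + \left(- \frac{17}{11} + \frac{85}{4 \cdot 5 + 5}\right) = 0 + \left(\left(-17\right) \frac{1}{11} + \frac{85}{20 + 5}\right) = 0 - \left(\frac{17}{11} - \frac{85}{25}\right) = 0 + \left(- \frac{17}{11} + 85 \cdot \frac{1}{25}\right) = 0 + \left(- \frac{17}{11} + \frac{17}{5}\right) = 0 + \frac{102}{55} = \frac{102}{55}$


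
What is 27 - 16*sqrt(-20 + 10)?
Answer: 27 - 16*I*sqrt(10) ≈ 27.0 - 50.596*I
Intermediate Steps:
27 - 16*sqrt(-20 + 10) = 27 - 16*I*sqrt(10)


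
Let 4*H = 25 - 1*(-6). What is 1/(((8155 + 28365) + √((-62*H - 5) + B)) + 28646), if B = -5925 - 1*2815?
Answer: 130332/8493233563 - I*√36902/8493233563 ≈ 1.5345e-5 - 2.2618e-8*I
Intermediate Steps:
H = 31/4 (H = (25 - 1*(-6))/4 = (25 + 6)/4 = (¼)*31 = 31/4 ≈ 7.7500)
B = -8740 (B = -5925 - 2815 = -8740)
1/(((8155 + 28365) + √((-62*H - 5) + B)) + 28646) = 1/(((8155 + 28365) + √((-62*31/4 - 5) - 8740)) + 28646) = 1/((36520 + √((-961/2 - 5) - 8740)) + 28646) = 1/((36520 + √(-971/2 - 8740)) + 28646) = 1/((36520 + √(-18451/2)) + 28646) = 1/((36520 + I*√36902/2) + 28646) = 1/(65166 + I*√36902/2)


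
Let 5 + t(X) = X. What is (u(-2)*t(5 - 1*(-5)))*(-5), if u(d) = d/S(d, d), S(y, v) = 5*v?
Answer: -5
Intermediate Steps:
t(X) = -5 + X
u(d) = ⅕ (u(d) = d/((5*d)) = d*(1/(5*d)) = ⅕)
(u(-2)*t(5 - 1*(-5)))*(-5) = ((-5 + (5 - 1*(-5)))/5)*(-5) = ((-5 + (5 + 5))/5)*(-5) = ((-5 + 10)/5)*(-5) = ((⅕)*5)*(-5) = 1*(-5) = -5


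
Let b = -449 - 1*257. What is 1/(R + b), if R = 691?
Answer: -1/15 ≈ -0.066667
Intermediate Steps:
b = -706 (b = -449 - 257 = -706)
1/(R + b) = 1/(691 - 706) = 1/(-15) = -1/15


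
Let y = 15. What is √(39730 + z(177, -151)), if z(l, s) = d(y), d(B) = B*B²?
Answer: √43105 ≈ 207.62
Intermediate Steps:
d(B) = B³
z(l, s) = 3375 (z(l, s) = 15³ = 3375)
√(39730 + z(177, -151)) = √(39730 + 3375) = √43105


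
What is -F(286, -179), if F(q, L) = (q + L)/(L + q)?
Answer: -1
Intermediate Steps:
F(q, L) = 1 (F(q, L) = (L + q)/(L + q) = 1)
-F(286, -179) = -1*1 = -1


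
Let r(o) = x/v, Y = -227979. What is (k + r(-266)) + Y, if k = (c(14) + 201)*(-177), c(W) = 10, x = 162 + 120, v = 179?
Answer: -47493072/179 ≈ -2.6532e+5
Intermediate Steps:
x = 282
r(o) = 282/179
k = -37347 (k = (10 + 201)*(-177) = 211*(-177) = -37347)
(k + r(-266)) + Y = (-37347 + 282/179) - 227979 = -6684831/179 - 227979 = -47493072/179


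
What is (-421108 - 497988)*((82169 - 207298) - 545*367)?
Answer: 298838549824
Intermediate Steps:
(-421108 - 497988)*((82169 - 207298) - 545*367) = -919096*(-125129 - 200015) = -919096*(-325144) = 298838549824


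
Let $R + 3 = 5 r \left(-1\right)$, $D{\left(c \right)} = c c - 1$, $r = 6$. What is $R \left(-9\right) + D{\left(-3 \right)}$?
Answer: $305$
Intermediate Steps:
$D{\left(c \right)} = -1 + c^{2}$ ($D{\left(c \right)} = c^{2} - 1 = -1 + c^{2}$)
$R = -33$ ($R = -3 + 5 \cdot 6 \left(-1\right) = -3 + 30 \left(-1\right) = -3 - 30 = -33$)
$R \left(-9\right) + D{\left(-3 \right)} = \left(-33\right) \left(-9\right) - \left(1 - \left(-3\right)^{2}\right) = 297 + \left(-1 + 9\right) = 297 + 8 = 305$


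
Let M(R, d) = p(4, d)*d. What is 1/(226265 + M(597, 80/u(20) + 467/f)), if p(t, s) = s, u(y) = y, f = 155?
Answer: 24025/5437198194 ≈ 4.4186e-6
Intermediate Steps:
M(R, d) = d**2 (M(R, d) = d*d = d**2)
1/(226265 + M(597, 80/u(20) + 467/f)) = 1/(226265 + (80/20 + 467/155)**2) = 1/(226265 + (80*(1/20) + 467*(1/155))**2) = 1/(226265 + (4 + 467/155)**2) = 1/(226265 + (1087/155)**2) = 1/(226265 + 1181569/24025) = 1/(5437198194/24025) = 24025/5437198194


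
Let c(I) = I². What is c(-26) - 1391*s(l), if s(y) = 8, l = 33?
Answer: -10452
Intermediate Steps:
c(-26) - 1391*s(l) = (-26)² - 1391*8 = 676 - 11128 = -10452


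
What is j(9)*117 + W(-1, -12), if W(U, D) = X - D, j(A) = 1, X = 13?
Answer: 142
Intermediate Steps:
W(U, D) = 13 - D
j(9)*117 + W(-1, -12) = 1*117 + (13 - 1*(-12)) = 117 + (13 + 12) = 117 + 25 = 142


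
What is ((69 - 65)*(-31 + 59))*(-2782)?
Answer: -311584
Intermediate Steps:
((69 - 65)*(-31 + 59))*(-2782) = (4*28)*(-2782) = 112*(-2782) = -311584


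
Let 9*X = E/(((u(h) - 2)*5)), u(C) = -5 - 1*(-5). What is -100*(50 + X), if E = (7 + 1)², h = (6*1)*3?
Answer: -44360/9 ≈ -4928.9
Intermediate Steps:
h = 18 (h = 6*3 = 18)
u(C) = 0 (u(C) = -5 + 5 = 0)
E = 64 (E = 8² = 64)
X = -32/45 (X = (64/(((0 - 2)*5)))/9 = (64/((-2*5)))/9 = (64/(-10))/9 = (64*(-⅒))/9 = (⅑)*(-32/5) = -32/45 ≈ -0.71111)
-100*(50 + X) = -100*(50 - 32/45) = -100*2218/45 = -44360/9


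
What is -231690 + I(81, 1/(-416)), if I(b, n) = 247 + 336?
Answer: -231107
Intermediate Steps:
I(b, n) = 583
-231690 + I(81, 1/(-416)) = -231690 + 583 = -231107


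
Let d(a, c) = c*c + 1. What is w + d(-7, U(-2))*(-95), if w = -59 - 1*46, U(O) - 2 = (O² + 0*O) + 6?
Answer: -13880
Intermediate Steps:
U(O) = 8 + O² (U(O) = 2 + ((O² + 0*O) + 6) = 2 + ((O² + 0) + 6) = 2 + (O² + 6) = 2 + (6 + O²) = 8 + O²)
w = -105 (w = -59 - 46 = -105)
d(a, c) = 1 + c² (d(a, c) = c² + 1 = 1 + c²)
w + d(-7, U(-2))*(-95) = -105 + (1 + (8 + (-2)²)²)*(-95) = -105 + (1 + (8 + 4)²)*(-95) = -105 + (1 + 12²)*(-95) = -105 + (1 + 144)*(-95) = -105 + 145*(-95) = -105 - 13775 = -13880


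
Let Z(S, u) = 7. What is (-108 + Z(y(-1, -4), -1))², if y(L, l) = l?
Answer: 10201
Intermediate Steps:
(-108 + Z(y(-1, -4), -1))² = (-108 + 7)² = (-101)² = 10201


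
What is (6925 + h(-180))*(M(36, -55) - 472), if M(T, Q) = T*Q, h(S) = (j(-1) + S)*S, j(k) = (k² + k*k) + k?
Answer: -95983540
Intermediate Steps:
j(k) = k + 2*k² (j(k) = (k² + k²) + k = 2*k² + k = k + 2*k²)
h(S) = S*(1 + S) (h(S) = (-(1 + 2*(-1)) + S)*S = (-(1 - 2) + S)*S = (-1*(-1) + S)*S = (1 + S)*S = S*(1 + S))
M(T, Q) = Q*T
(6925 + h(-180))*(M(36, -55) - 472) = (6925 - 180*(1 - 180))*(-55*36 - 472) = (6925 - 180*(-179))*(-1980 - 472) = (6925 + 32220)*(-2452) = 39145*(-2452) = -95983540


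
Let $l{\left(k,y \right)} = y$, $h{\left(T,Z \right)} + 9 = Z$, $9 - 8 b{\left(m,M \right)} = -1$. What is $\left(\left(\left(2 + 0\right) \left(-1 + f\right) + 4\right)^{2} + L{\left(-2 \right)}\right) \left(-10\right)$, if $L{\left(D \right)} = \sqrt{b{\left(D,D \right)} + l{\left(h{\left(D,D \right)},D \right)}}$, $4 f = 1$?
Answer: $- \frac{125}{2} - 5 i \sqrt{3} \approx -62.5 - 8.6602 i$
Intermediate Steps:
$f = \frac{1}{4}$ ($f = \frac{1}{4} \cdot 1 = \frac{1}{4} \approx 0.25$)
$b{\left(m,M \right)} = \frac{5}{4}$ ($b{\left(m,M \right)} = \frac{9}{8} - - \frac{1}{8} = \frac{9}{8} + \frac{1}{8} = \frac{5}{4}$)
$h{\left(T,Z \right)} = -9 + Z$
$L{\left(D \right)} = \sqrt{\frac{5}{4} + D}$
$\left(\left(\left(2 + 0\right) \left(-1 + f\right) + 4\right)^{2} + L{\left(-2 \right)}\right) \left(-10\right) = \left(\left(\left(2 + 0\right) \left(-1 + \frac{1}{4}\right) + 4\right)^{2} + \frac{\sqrt{5 + 4 \left(-2\right)}}{2}\right) \left(-10\right) = \left(\left(2 \left(- \frac{3}{4}\right) + 4\right)^{2} + \frac{\sqrt{5 - 8}}{2}\right) \left(-10\right) = \left(\left(- \frac{3}{2} + 4\right)^{2} + \frac{\sqrt{-3}}{2}\right) \left(-10\right) = \left(\left(\frac{5}{2}\right)^{2} + \frac{i \sqrt{3}}{2}\right) \left(-10\right) = \left(\frac{25}{4} + \frac{i \sqrt{3}}{2}\right) \left(-10\right) = - \frac{125}{2} - 5 i \sqrt{3}$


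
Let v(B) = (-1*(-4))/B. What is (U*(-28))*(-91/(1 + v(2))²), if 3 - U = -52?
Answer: 140140/9 ≈ 15571.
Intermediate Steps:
U = 55 (U = 3 - 1*(-52) = 3 + 52 = 55)
v(B) = 4/B
(U*(-28))*(-91/(1 + v(2))²) = (55*(-28))*(-91/(1 + 4/2)²) = -(-140140)/((1 + 4*(½))²) = -(-140140)/((1 + 2)²) = -(-140140)/(3²) = -(-140140)/9 = -1540*(-91/9) = 140140/9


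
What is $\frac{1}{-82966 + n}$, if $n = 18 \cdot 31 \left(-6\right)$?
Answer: $- \frac{1}{86314} \approx -1.1586 \cdot 10^{-5}$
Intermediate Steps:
$n = -3348$ ($n = 558 \left(-6\right) = -3348$)
$\frac{1}{-82966 + n} = \frac{1}{-82966 - 3348} = \frac{1}{-86314} = - \frac{1}{86314}$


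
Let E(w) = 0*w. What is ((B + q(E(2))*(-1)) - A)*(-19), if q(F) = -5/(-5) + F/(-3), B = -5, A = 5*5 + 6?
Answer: 703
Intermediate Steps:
E(w) = 0
A = 31 (A = 25 + 6 = 31)
q(F) = 1 - F/3 (q(F) = -5*(-⅕) + F*(-⅓) = 1 - F/3)
((B + q(E(2))*(-1)) - A)*(-19) = ((-5 + (1 - ⅓*0)*(-1)) - 1*31)*(-19) = ((-5 + (1 + 0)*(-1)) - 31)*(-19) = ((-5 + 1*(-1)) - 31)*(-19) = ((-5 - 1) - 31)*(-19) = (-6 - 31)*(-19) = -37*(-19) = 703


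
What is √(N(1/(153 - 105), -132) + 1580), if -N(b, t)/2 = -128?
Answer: 6*√51 ≈ 42.849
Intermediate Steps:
N(b, t) = 256 (N(b, t) = -2*(-128) = 256)
√(N(1/(153 - 105), -132) + 1580) = √(256 + 1580) = √1836 = 6*√51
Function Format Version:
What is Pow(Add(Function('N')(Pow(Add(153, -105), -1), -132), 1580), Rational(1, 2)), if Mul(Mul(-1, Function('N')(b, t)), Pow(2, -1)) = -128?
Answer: Mul(6, Pow(51, Rational(1, 2))) ≈ 42.849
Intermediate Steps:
Function('N')(b, t) = 256 (Function('N')(b, t) = Mul(-2, -128) = 256)
Pow(Add(Function('N')(Pow(Add(153, -105), -1), -132), 1580), Rational(1, 2)) = Pow(Add(256, 1580), Rational(1, 2)) = Pow(1836, Rational(1, 2)) = Mul(6, Pow(51, Rational(1, 2)))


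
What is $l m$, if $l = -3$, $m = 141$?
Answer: $-423$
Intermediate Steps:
$l m = \left(-3\right) 141 = -423$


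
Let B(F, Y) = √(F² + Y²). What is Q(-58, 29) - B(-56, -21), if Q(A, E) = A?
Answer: -58 - 7*√73 ≈ -117.81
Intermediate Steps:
Q(-58, 29) - B(-56, -21) = -58 - √((-56)² + (-21)²) = -58 - √(3136 + 441) = -58 - √3577 = -58 - 7*√73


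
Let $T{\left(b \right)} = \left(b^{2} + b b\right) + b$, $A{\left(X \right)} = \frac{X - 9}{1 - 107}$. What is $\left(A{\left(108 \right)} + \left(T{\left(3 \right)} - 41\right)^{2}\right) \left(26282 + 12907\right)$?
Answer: $\frac{1657733889}{106} \approx 1.5639 \cdot 10^{7}$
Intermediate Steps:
$A{\left(X \right)} = \frac{9}{106} - \frac{X}{106}$ ($A{\left(X \right)} = \frac{-9 + X}{-106} = \left(-9 + X\right) \left(- \frac{1}{106}\right) = \frac{9}{106} - \frac{X}{106}$)
$T{\left(b \right)} = b + 2 b^{2}$ ($T{\left(b \right)} = \left(b^{2} + b^{2}\right) + b = 2 b^{2} + b = b + 2 b^{2}$)
$\left(A{\left(108 \right)} + \left(T{\left(3 \right)} - 41\right)^{2}\right) \left(26282 + 12907\right) = \left(\left(\frac{9}{106} - \frac{54}{53}\right) + \left(3 \left(1 + 2 \cdot 3\right) - 41\right)^{2}\right) \left(26282 + 12907\right) = \left(\left(\frac{9}{106} - \frac{54}{53}\right) + \left(3 \left(1 + 6\right) - 41\right)^{2}\right) 39189 = \left(- \frac{99}{106} + \left(3 \cdot 7 - 41\right)^{2}\right) 39189 = \left(- \frac{99}{106} + \left(21 - 41\right)^{2}\right) 39189 = \left(- \frac{99}{106} + \left(-20\right)^{2}\right) 39189 = \left(- \frac{99}{106} + 400\right) 39189 = \frac{42301}{106} \cdot 39189 = \frac{1657733889}{106}$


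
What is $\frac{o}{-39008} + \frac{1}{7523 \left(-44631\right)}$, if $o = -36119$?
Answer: $\frac{12127279751539}{13097287579104} \approx 0.92594$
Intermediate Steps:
$\frac{o}{-39008} + \frac{1}{7523 \left(-44631\right)} = - \frac{36119}{-39008} + \frac{1}{7523 \left(-44631\right)} = \left(-36119\right) \left(- \frac{1}{39008}\right) + \frac{1}{7523} \left(- \frac{1}{44631}\right) = \frac{36119}{39008} - \frac{1}{335759013} = \frac{12127279751539}{13097287579104}$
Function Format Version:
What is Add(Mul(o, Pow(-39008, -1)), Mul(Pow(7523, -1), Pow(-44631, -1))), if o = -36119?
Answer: Rational(12127279751539, 13097287579104) ≈ 0.92594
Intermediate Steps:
Add(Mul(o, Pow(-39008, -1)), Mul(Pow(7523, -1), Pow(-44631, -1))) = Add(Mul(-36119, Pow(-39008, -1)), Mul(Pow(7523, -1), Pow(-44631, -1))) = Add(Mul(-36119, Rational(-1, 39008)), Mul(Rational(1, 7523), Rational(-1, 44631))) = Add(Rational(36119, 39008), Rational(-1, 335759013)) = Rational(12127279751539, 13097287579104)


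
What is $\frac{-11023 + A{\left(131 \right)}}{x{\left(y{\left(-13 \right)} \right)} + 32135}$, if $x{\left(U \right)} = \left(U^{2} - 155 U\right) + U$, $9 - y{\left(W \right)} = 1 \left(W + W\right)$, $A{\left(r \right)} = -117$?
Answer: $- \frac{1114}{2797} \approx -0.39828$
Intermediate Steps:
$y{\left(W \right)} = 9 - 2 W$ ($y{\left(W \right)} = 9 - 1 \left(W + W\right) = 9 - 1 \cdot 2 W = 9 - 2 W$)
$x{\left(U \right)} = U^{2} - 154 U$
$\frac{-11023 + A{\left(131 \right)}}{x{\left(y{\left(-13 \right)} \right)} + 32135} = \frac{-11023 - 117}{\left(9 - -26\right) \left(-154 + \left(9 - -26\right)\right) + 32135} = - \frac{11140}{\left(9 + 26\right) \left(-154 + \left(9 + 26\right)\right) + 32135} = - \frac{11140}{35 \left(-154 + 35\right) + 32135} = - \frac{11140}{35 \left(-119\right) + 32135} = - \frac{11140}{-4165 + 32135} = - \frac{11140}{27970} = \left(-11140\right) \frac{1}{27970} = - \frac{1114}{2797}$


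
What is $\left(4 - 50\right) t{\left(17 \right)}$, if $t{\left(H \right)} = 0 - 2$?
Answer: $92$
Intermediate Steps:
$t{\left(H \right)} = -2$ ($t{\left(H \right)} = 0 - 2 = -2$)
$\left(4 - 50\right) t{\left(17 \right)} = \left(4 - 50\right) \left(-2\right) = \left(-46\right) \left(-2\right) = 92$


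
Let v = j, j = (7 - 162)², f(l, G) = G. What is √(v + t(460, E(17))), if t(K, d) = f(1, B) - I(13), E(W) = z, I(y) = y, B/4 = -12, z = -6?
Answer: 2*√5991 ≈ 154.80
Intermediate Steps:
B = -48 (B = 4*(-12) = -48)
E(W) = -6
t(K, d) = -61 (t(K, d) = -48 - 1*13 = -48 - 13 = -61)
j = 24025 (j = (-155)² = 24025)
v = 24025
√(v + t(460, E(17))) = √(24025 - 61) = √23964 = 2*√5991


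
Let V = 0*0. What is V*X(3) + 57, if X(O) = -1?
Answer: 57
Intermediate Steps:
V = 0
V*X(3) + 57 = 0*(-1) + 57 = 0 + 57 = 57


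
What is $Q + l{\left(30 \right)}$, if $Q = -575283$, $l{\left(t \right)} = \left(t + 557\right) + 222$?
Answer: $-574474$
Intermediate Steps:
$l{\left(t \right)} = 779 + t$ ($l{\left(t \right)} = \left(557 + t\right) + 222 = 779 + t$)
$Q + l{\left(30 \right)} = -575283 + \left(779 + 30\right) = -575283 + 809 = -574474$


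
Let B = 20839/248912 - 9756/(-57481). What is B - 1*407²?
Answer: -50426688061151/304419376 ≈ -1.6565e+5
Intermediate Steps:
B = 77153873/304419376 (B = 20839*(1/248912) - 9756*(-1/57481) = 20839/248912 + 9756/57481 = 77153873/304419376 ≈ 0.25345)
B - 1*407² = 77153873/304419376 - 1*407² = 77153873/304419376 - 1*165649 = 77153873/304419376 - 165649 = -50426688061151/304419376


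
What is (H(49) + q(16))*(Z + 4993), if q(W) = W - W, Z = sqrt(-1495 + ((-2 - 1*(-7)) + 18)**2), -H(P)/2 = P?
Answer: -489314 - 98*I*sqrt(966) ≈ -4.8931e+5 - 3045.9*I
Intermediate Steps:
H(P) = -2*P
Z = I*sqrt(966) (Z = sqrt(-1495 + ((-2 + 7) + 18)**2) = sqrt(-1495 + (5 + 18)**2) = sqrt(-1495 + 23**2) = sqrt(-1495 + 529) = sqrt(-966) = I*sqrt(966) ≈ 31.081*I)
q(W) = 0
(H(49) + q(16))*(Z + 4993) = (-2*49 + 0)*(I*sqrt(966) + 4993) = (-98 + 0)*(4993 + I*sqrt(966)) = -98*(4993 + I*sqrt(966)) = -489314 - 98*I*sqrt(966)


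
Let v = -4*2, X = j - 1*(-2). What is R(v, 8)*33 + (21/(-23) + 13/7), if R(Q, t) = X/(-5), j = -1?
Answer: -4553/805 ≈ -5.6559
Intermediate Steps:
X = 1 (X = -1 - 1*(-2) = -1 + 2 = 1)
v = -8
R(Q, t) = -1/5 (R(Q, t) = 1/(-5) = 1*(-1/5) = -1/5)
R(v, 8)*33 + (21/(-23) + 13/7) = -1/5*33 + (21/(-23) + 13/7) = -33/5 + (21*(-1/23) + 13*(1/7)) = -33/5 + (-21/23 + 13/7) = -33/5 + 152/161 = -4553/805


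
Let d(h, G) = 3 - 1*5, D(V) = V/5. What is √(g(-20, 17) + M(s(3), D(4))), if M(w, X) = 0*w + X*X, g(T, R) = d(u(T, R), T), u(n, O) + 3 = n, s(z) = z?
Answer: I*√34/5 ≈ 1.1662*I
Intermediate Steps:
D(V) = V/5 (D(V) = V*(⅕) = V/5)
u(n, O) = -3 + n
d(h, G) = -2 (d(h, G) = 3 - 5 = -2)
g(T, R) = -2
M(w, X) = X² (M(w, X) = 0 + X² = X²)
√(g(-20, 17) + M(s(3), D(4))) = √(-2 + ((⅕)*4)²) = √(-2 + (⅘)²) = √(-2 + 16/25) = √(-34/25) = I*√34/5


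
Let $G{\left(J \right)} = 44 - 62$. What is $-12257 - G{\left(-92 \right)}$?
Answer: $-12239$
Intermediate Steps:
$G{\left(J \right)} = -18$ ($G{\left(J \right)} = 44 - 62 = -18$)
$-12257 - G{\left(-92 \right)} = -12257 - -18 = -12257 + 18 = -12239$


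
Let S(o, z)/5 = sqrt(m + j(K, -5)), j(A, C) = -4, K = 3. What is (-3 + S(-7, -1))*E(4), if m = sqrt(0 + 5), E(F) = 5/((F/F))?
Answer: -15 + 25*I*sqrt(4 - sqrt(5)) ≈ -15.0 + 33.203*I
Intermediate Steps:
E(F) = 5 (E(F) = 5/1 = 5*1 = 5)
m = sqrt(5) ≈ 2.2361
S(o, z) = 5*sqrt(-4 + sqrt(5)) (S(o, z) = 5*sqrt(sqrt(5) - 4) = 5*sqrt(-4 + sqrt(5)))
(-3 + S(-7, -1))*E(4) = (-3 + 5*sqrt(-4 + sqrt(5)))*5 = -15 + 25*sqrt(-4 + sqrt(5))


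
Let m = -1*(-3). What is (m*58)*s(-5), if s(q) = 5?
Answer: 870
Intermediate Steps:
m = 3
(m*58)*s(-5) = (3*58)*5 = 174*5 = 870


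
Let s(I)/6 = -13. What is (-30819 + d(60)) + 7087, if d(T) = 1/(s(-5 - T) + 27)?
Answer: -1210333/51 ≈ -23732.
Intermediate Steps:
s(I) = -78 (s(I) = 6*(-13) = -78)
d(T) = -1/51 (d(T) = 1/(-78 + 27) = 1/(-51) = -1/51)
(-30819 + d(60)) + 7087 = (-30819 - 1/51) + 7087 = -1571770/51 + 7087 = -1210333/51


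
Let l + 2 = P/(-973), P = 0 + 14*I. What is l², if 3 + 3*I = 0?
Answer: 76176/19321 ≈ 3.9427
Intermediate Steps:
I = -1 (I = -1 + (⅓)*0 = -1 + 0 = -1)
P = -14 (P = 0 + 14*(-1) = 0 - 14 = -14)
l = -276/139 (l = -2 - 14/(-973) = -2 - 14*(-1/973) = -2 + 2/139 = -276/139 ≈ -1.9856)
l² = (-276/139)² = 76176/19321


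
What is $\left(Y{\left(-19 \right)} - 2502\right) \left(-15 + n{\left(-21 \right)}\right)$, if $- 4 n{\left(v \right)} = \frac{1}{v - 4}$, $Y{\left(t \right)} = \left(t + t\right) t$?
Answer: $\frac{133411}{5} \approx 26682.0$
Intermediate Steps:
$Y{\left(t \right)} = 2 t^{2}$ ($Y{\left(t \right)} = 2 t t = 2 t^{2}$)
$n{\left(v \right)} = - \frac{1}{4 \left(-4 + v\right)}$ ($n{\left(v \right)} = - \frac{1}{4 \left(v - 4\right)} = - \frac{1}{4 \left(-4 + v\right)}$)
$\left(Y{\left(-19 \right)} - 2502\right) \left(-15 + n{\left(-21 \right)}\right) = \left(2 \left(-19\right)^{2} - 2502\right) \left(-15 - \frac{1}{-16 + 4 \left(-21\right)}\right) = \left(2 \cdot 361 - 2502\right) \left(-15 - \frac{1}{-16 - 84}\right) = \left(722 - 2502\right) \left(-15 - \frac{1}{-100}\right) = - 1780 \left(-15 - - \frac{1}{100}\right) = - 1780 \left(-15 + \frac{1}{100}\right) = \left(-1780\right) \left(- \frac{1499}{100}\right) = \frac{133411}{5}$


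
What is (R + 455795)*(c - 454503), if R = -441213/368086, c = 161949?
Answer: -24541084959774489/184043 ≈ -1.3334e+11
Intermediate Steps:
R = -441213/368086 (R = -441213*1/368086 = -441213/368086 ≈ -1.1987)
(R + 455795)*(c - 454503) = (-441213/368086 + 455795)*(161949 - 454503) = (167771317157/368086)*(-292554) = -24541084959774489/184043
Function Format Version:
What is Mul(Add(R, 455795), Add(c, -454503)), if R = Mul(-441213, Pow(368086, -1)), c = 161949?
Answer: Rational(-24541084959774489, 184043) ≈ -1.3334e+11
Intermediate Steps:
R = Rational(-441213, 368086) (R = Mul(-441213, Rational(1, 368086)) = Rational(-441213, 368086) ≈ -1.1987)
Mul(Add(R, 455795), Add(c, -454503)) = Mul(Add(Rational(-441213, 368086), 455795), Add(161949, -454503)) = Mul(Rational(167771317157, 368086), -292554) = Rational(-24541084959774489, 184043)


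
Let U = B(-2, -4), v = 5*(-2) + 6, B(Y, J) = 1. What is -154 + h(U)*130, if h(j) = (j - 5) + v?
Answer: -1194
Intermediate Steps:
v = -4 (v = -10 + 6 = -4)
U = 1
h(j) = -9 + j (h(j) = (j - 5) - 4 = (-5 + j) - 4 = -9 + j)
-154 + h(U)*130 = -154 + (-9 + 1)*130 = -154 - 8*130 = -154 - 1040 = -1194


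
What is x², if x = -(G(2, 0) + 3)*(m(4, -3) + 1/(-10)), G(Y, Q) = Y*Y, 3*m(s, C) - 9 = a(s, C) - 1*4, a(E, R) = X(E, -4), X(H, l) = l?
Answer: 2401/900 ≈ 2.6678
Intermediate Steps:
a(E, R) = -4
m(s, C) = ⅓ (m(s, C) = 3 + (-4 - 1*4)/3 = 3 + (-4 - 4)/3 = 3 + (⅓)*(-8) = 3 - 8/3 = ⅓)
G(Y, Q) = Y²
x = -49/30 (x = -(2² + 3)*(⅓ + 1/(-10)) = -(4 + 3)*(⅓ - ⅒) = -7*7/30 = -1*49/30 = -49/30 ≈ -1.6333)
x² = (-49/30)² = 2401/900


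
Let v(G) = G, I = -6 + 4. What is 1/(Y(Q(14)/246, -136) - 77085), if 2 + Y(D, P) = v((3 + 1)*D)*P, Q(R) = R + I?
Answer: -41/3161655 ≈ -1.2968e-5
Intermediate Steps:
I = -2
Q(R) = -2 + R (Q(R) = R - 2 = -2 + R)
Y(D, P) = -2 + 4*D*P (Y(D, P) = -2 + ((3 + 1)*D)*P = -2 + (4*D)*P = -2 + 4*D*P)
1/(Y(Q(14)/246, -136) - 77085) = 1/((-2 + 4*((-2 + 14)/246)*(-136)) - 77085) = 1/((-2 + 4*(12*(1/246))*(-136)) - 77085) = 1/((-2 + 4*(2/41)*(-136)) - 77085) = 1/((-2 - 1088/41) - 77085) = 1/(-1170/41 - 77085) = 1/(-3161655/41) = -41/3161655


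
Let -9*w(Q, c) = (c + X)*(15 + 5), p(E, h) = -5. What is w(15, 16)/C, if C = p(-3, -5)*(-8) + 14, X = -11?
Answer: -50/243 ≈ -0.20576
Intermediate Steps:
w(Q, c) = 220/9 - 20*c/9 (w(Q, c) = -(c - 11)*(15 + 5)/9 = -(-11 + c)*20/9 = -(-220 + 20*c)/9 = 220/9 - 20*c/9)
C = 54 (C = -5*(-8) + 14 = 40 + 14 = 54)
w(15, 16)/C = (220/9 - 20/9*16)/54 = (220/9 - 320/9)*(1/54) = -100/9*1/54 = -50/243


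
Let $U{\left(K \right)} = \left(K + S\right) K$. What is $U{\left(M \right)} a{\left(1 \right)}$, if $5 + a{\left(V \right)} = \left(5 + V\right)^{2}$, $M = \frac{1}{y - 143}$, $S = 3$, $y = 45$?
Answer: $- \frac{9083}{9604} \approx -0.94575$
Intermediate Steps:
$M = - \frac{1}{98}$ ($M = \frac{1}{45 - 143} = \frac{1}{-98} = - \frac{1}{98} \approx -0.010204$)
$U{\left(K \right)} = K \left(3 + K\right)$ ($U{\left(K \right)} = \left(K + 3\right) K = \left(3 + K\right) K = K \left(3 + K\right)$)
$a{\left(V \right)} = -5 + \left(5 + V\right)^{2}$
$U{\left(M \right)} a{\left(1 \right)} = - \frac{3 - \frac{1}{98}}{98} \left(-5 + \left(5 + 1\right)^{2}\right) = \left(- \frac{1}{98}\right) \frac{293}{98} \left(-5 + 6^{2}\right) = - \frac{293 \left(-5 + 36\right)}{9604} = \left(- \frac{293}{9604}\right) 31 = - \frac{9083}{9604}$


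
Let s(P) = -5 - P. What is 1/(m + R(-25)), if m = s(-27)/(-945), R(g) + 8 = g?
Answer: -945/31207 ≈ -0.030282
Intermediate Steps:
R(g) = -8 + g
m = -22/945 (m = (-5 - 1*(-27))/(-945) = (-5 + 27)*(-1/945) = 22*(-1/945) = -22/945 ≈ -0.023280)
1/(m + R(-25)) = 1/(-22/945 + (-8 - 25)) = 1/(-22/945 - 33) = 1/(-31207/945) = -945/31207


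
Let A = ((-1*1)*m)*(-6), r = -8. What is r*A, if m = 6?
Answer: -288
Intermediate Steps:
A = 36 (A = (-1*1*6)*(-6) = -1*6*(-6) = -6*(-6) = 36)
r*A = -8*36 = -288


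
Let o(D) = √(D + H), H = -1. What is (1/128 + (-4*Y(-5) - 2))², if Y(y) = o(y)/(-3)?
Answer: (765 - 512*I*√6)²/147456 ≈ -6.6979 - 13.013*I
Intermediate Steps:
o(D) = √(-1 + D) (o(D) = √(D - 1) = √(-1 + D))
Y(y) = -√(-1 + y)/3 (Y(y) = √(-1 + y)/(-3) = √(-1 + y)*(-⅓) = -√(-1 + y)/3)
(1/128 + (-4*Y(-5) - 2))² = (1/128 + (-(-4)*√(-1 - 5)/3 - 2))² = (1/128 + (-(-4)*√(-6)/3 - 2))² = (1/128 + (-(-4)*I*√6/3 - 2))² = (1/128 + (4*I*√6/3 - 2))² = (1/128 + (-2 + 4*I*√6/3))² = (-255/128 + 4*I*√6/3)²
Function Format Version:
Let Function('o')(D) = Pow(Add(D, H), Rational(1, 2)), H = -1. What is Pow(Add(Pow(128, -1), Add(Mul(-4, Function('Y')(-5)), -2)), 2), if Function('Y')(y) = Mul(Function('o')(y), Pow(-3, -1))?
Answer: Mul(Rational(1, 147456), Pow(Add(765, Mul(-512, I, Pow(6, Rational(1, 2)))), 2)) ≈ Add(-6.6979, Mul(-13.013, I))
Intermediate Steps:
Function('o')(D) = Pow(Add(-1, D), Rational(1, 2)) (Function('o')(D) = Pow(Add(D, -1), Rational(1, 2)) = Pow(Add(-1, D), Rational(1, 2)))
Function('Y')(y) = Mul(Rational(-1, 3), Pow(Add(-1, y), Rational(1, 2))) (Function('Y')(y) = Mul(Pow(Add(-1, y), Rational(1, 2)), Pow(-3, -1)) = Mul(Pow(Add(-1, y), Rational(1, 2)), Rational(-1, 3)) = Mul(Rational(-1, 3), Pow(Add(-1, y), Rational(1, 2))))
Pow(Add(Pow(128, -1), Add(Mul(-4, Function('Y')(-5)), -2)), 2) = Pow(Add(Pow(128, -1), Add(Mul(-4, Mul(Rational(-1, 3), Pow(Add(-1, -5), Rational(1, 2)))), -2)), 2) = Pow(Add(Rational(1, 128), Add(Mul(-4, Mul(Rational(-1, 3), Pow(-6, Rational(1, 2)))), -2)), 2) = Pow(Add(Rational(1, 128), Add(Mul(-4, Mul(Rational(-1, 3), Mul(I, Pow(6, Rational(1, 2))))), -2)), 2) = Pow(Add(Rational(1, 128), Add(Mul(-4, Mul(Rational(-1, 3), I, Pow(6, Rational(1, 2)))), -2)), 2) = Pow(Add(Rational(1, 128), Add(Mul(Rational(4, 3), I, Pow(6, Rational(1, 2))), -2)), 2) = Pow(Add(Rational(1, 128), Add(-2, Mul(Rational(4, 3), I, Pow(6, Rational(1, 2))))), 2) = Pow(Add(Rational(-255, 128), Mul(Rational(4, 3), I, Pow(6, Rational(1, 2)))), 2)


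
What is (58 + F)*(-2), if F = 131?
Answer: -378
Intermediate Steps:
(58 + F)*(-2) = (58 + 131)*(-2) = 189*(-2) = -378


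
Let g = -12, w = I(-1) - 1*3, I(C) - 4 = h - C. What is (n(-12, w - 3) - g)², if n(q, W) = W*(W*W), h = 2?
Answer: 169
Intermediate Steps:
I(C) = 6 - C (I(C) = 4 + (2 - C) = 6 - C)
w = 4 (w = (6 - 1*(-1)) - 1*3 = (6 + 1) - 3 = 7 - 3 = 4)
n(q, W) = W³ (n(q, W) = W*W² = W³)
(n(-12, w - 3) - g)² = ((4 - 3)³ - 1*(-12))² = (1³ + 12)² = (1 + 12)² = 13² = 169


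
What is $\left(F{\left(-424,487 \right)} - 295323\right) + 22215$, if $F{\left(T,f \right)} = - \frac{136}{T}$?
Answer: $- \frac{14474707}{53} \approx -2.7311 \cdot 10^{5}$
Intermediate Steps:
$\left(F{\left(-424,487 \right)} - 295323\right) + 22215 = \left(- \frac{136}{-424} - 295323\right) + 22215 = \left(\left(-136\right) \left(- \frac{1}{424}\right) - 295323\right) + 22215 = \left(\frac{17}{53} - 295323\right) + 22215 = - \frac{15652102}{53} + 22215 = - \frac{14474707}{53}$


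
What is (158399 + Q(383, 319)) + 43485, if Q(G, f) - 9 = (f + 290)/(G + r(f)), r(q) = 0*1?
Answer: 77325628/383 ≈ 2.0189e+5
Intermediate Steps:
r(q) = 0
Q(G, f) = 9 + (290 + f)/G (Q(G, f) = 9 + (f + 290)/(G + 0) = 9 + (290 + f)/G)
(158399 + Q(383, 319)) + 43485 = (158399 + (290 + 319 + 9*383)/383) + 43485 = (158399 + (290 + 319 + 3447)/383) + 43485 = (158399 + (1/383)*4056) + 43485 = (158399 + 4056/383) + 43485 = 60670873/383 + 43485 = 77325628/383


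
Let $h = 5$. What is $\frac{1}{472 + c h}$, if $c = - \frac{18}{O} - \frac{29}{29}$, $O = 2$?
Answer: $\frac{1}{422} \approx 0.0023697$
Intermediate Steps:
$c = -10$ ($c = - \frac{18}{2} - \frac{29}{29} = \left(-18\right) \frac{1}{2} - 1 = -9 - 1 = -10$)
$\frac{1}{472 + c h} = \frac{1}{472 - 50} = \frac{1}{422}$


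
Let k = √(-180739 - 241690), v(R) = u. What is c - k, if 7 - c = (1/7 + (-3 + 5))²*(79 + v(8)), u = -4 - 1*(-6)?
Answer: -17882/49 - 7*I*√8621 ≈ -364.94 - 649.95*I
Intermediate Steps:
u = 2 (u = -4 + 6 = 2)
v(R) = 2
c = -17882/49 (c = 7 - (1/7 + (-3 + 5))²*(79 + 2) = 7 - (⅐ + 2)²*81 = 7 - (15/7)²*81 = 7 - 225*81/49 = 7 - 1*18225/49 = 7 - 18225/49 = -17882/49 ≈ -364.94)
k = 7*I*√8621 (k = √(-422429) = 7*I*√8621 ≈ 649.95*I)
c - k = -17882/49 - 7*I*√8621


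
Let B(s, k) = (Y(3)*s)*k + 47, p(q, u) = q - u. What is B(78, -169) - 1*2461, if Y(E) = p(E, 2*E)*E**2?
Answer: 353500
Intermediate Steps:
Y(E) = -E**3 (Y(E) = (E - 2*E)*E**2 = (-E)*E**2 = -E**3)
B(s, k) = 47 - 27*k*s (B(s, k) = ((-1*3**3)*s)*k + 47 = ((-1*27)*s)*k + 47 = (-27*s)*k + 47 = -27*k*s + 47 = 47 - 27*k*s)
B(78, -169) - 1*2461 = (47 - 27*(-169)*78) - 1*2461 = (47 + 355914) - 2461 = 355961 - 2461 = 353500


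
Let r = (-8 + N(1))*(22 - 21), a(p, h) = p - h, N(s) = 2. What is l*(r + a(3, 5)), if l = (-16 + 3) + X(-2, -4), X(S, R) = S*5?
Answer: 184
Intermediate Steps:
X(S, R) = 5*S
l = -23 (l = (-16 + 3) + 5*(-2) = -13 - 10 = -23)
r = -6 (r = (-8 + 2)*(22 - 21) = -6*1 = -6)
l*(r + a(3, 5)) = -23*(-6 + (3 - 1*5)) = -23*(-6 + (3 - 5)) = -23*(-6 - 2) = -23*(-8) = 184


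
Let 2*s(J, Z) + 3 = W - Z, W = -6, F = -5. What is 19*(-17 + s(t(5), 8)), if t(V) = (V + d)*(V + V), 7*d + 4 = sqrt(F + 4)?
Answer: -969/2 ≈ -484.50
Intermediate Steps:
d = -4/7 + I/7 (d = -4/7 + sqrt(-5 + 4)/7 = -4/7 + sqrt(-1)/7 = -4/7 + I/7 ≈ -0.57143 + 0.14286*I)
t(V) = 2*V*(-4/7 + V + I/7) (t(V) = (V + (-4/7 + I/7))*(V + V) = (-4/7 + V + I/7)*(2*V) = 2*V*(-4/7 + V + I/7))
s(J, Z) = -9/2 - Z/2 (s(J, Z) = -3/2 + (-6 - Z)/2 = -3/2 + (-3 - Z/2) = -9/2 - Z/2)
19*(-17 + s(t(5), 8)) = 19*(-17 + (-9/2 - 1/2*8)) = 19*(-17 + (-9/2 - 4)) = 19*(-17 - 17/2) = 19*(-51/2) = -969/2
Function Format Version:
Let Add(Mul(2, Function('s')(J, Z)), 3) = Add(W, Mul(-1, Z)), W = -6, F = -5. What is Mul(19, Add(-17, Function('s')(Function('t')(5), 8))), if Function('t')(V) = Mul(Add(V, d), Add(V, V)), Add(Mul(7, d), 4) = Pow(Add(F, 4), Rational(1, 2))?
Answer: Rational(-969, 2) ≈ -484.50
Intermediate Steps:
d = Add(Rational(-4, 7), Mul(Rational(1, 7), I)) (d = Add(Rational(-4, 7), Mul(Rational(1, 7), Pow(Add(-5, 4), Rational(1, 2)))) = Add(Rational(-4, 7), Mul(Rational(1, 7), Pow(-1, Rational(1, 2)))) = Add(Rational(-4, 7), Mul(Rational(1, 7), I)) ≈ Add(-0.57143, Mul(0.14286, I)))
Function('t')(V) = Mul(2, V, Add(Rational(-4, 7), V, Mul(Rational(1, 7), I))) (Function('t')(V) = Mul(Add(V, Add(Rational(-4, 7), Mul(Rational(1, 7), I))), Add(V, V)) = Mul(Add(Rational(-4, 7), V, Mul(Rational(1, 7), I)), Mul(2, V)) = Mul(2, V, Add(Rational(-4, 7), V, Mul(Rational(1, 7), I))))
Function('s')(J, Z) = Add(Rational(-9, 2), Mul(Rational(-1, 2), Z)) (Function('s')(J, Z) = Add(Rational(-3, 2), Mul(Rational(1, 2), Add(-6, Mul(-1, Z)))) = Add(Rational(-3, 2), Add(-3, Mul(Rational(-1, 2), Z))) = Add(Rational(-9, 2), Mul(Rational(-1, 2), Z)))
Mul(19, Add(-17, Function('s')(Function('t')(5), 8))) = Mul(19, Add(-17, Add(Rational(-9, 2), Mul(Rational(-1, 2), 8)))) = Mul(19, Add(-17, Add(Rational(-9, 2), -4))) = Mul(19, Add(-17, Rational(-17, 2))) = Mul(19, Rational(-51, 2)) = Rational(-969, 2)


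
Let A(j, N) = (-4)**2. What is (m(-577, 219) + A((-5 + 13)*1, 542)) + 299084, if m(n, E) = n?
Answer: 298523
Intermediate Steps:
A(j, N) = 16
(m(-577, 219) + A((-5 + 13)*1, 542)) + 299084 = (-577 + 16) + 299084 = -561 + 299084 = 298523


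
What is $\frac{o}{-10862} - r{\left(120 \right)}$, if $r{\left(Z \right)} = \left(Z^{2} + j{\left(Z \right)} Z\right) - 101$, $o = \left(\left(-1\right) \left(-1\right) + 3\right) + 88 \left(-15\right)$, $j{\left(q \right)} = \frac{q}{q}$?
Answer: $- \frac{78308931}{5431} \approx -14419.0$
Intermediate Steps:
$j{\left(q \right)} = 1$
$o = -1316$ ($o = \left(1 + 3\right) - 1320 = 4 - 1320 = -1316$)
$r{\left(Z \right)} = -101 + Z + Z^{2}$ ($r{\left(Z \right)} = \left(Z^{2} + 1 Z\right) - 101 = \left(Z^{2} + Z\right) - 101 = \left(Z + Z^{2}\right) - 101 = -101 + Z + Z^{2}$)
$\frac{o}{-10862} - r{\left(120 \right)} = - \frac{1316}{-10862} - \left(-101 + 120 + 120^{2}\right) = \left(-1316\right) \left(- \frac{1}{10862}\right) - \left(-101 + 120 + 14400\right) = \frac{658}{5431} - 14419 = - \frac{78308931}{5431}$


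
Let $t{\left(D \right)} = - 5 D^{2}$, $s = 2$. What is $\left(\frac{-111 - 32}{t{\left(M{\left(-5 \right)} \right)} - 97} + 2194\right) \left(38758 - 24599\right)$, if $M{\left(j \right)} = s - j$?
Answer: $\frac{10626202069}{342} \approx 3.1071 \cdot 10^{7}$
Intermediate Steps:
$M{\left(j \right)} = 2 - j$
$\left(\frac{-111 - 32}{t{\left(M{\left(-5 \right)} \right)} - 97} + 2194\right) \left(38758 - 24599\right) = \left(\frac{-111 - 32}{- 5 \left(2 - -5\right)^{2} - 97} + 2194\right) \left(38758 - 24599\right) = \left(- \frac{143}{- 5 \left(2 + 5\right)^{2} - 97} + 2194\right) 14159 = \left(- \frac{143}{- 5 \cdot 7^{2} - 97} + 2194\right) 14159 = \left(- \frac{143}{\left(-5\right) 49 - 97} + 2194\right) 14159 = \left(- \frac{143}{-245 - 97} + 2194\right) 14159 = \left(- \frac{143}{-342} + 2194\right) 14159 = \left(\left(-143\right) \left(- \frac{1}{342}\right) + 2194\right) 14159 = \left(\frac{143}{342} + 2194\right) 14159 = \frac{750491}{342} \cdot 14159 = \frac{10626202069}{342}$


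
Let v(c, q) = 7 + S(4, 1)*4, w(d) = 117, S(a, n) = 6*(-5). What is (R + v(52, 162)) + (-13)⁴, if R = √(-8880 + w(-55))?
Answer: 28448 + I*√8763 ≈ 28448.0 + 93.611*I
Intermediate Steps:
S(a, n) = -30
v(c, q) = -113 (v(c, q) = 7 - 30*4 = 7 - 120 = -113)
R = I*√8763 (R = √(-8880 + 117) = √(-8763) = I*√8763 ≈ 93.611*I)
(R + v(52, 162)) + (-13)⁴ = (I*√8763 - 113) + (-13)⁴ = (-113 + I*√8763) + 28561 = 28448 + I*√8763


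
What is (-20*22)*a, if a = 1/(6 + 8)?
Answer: -220/7 ≈ -31.429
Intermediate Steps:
a = 1/14 ≈ 0.071429
(-20*22)*a = -20*22*(1/14) = -440*1/14 = -220/7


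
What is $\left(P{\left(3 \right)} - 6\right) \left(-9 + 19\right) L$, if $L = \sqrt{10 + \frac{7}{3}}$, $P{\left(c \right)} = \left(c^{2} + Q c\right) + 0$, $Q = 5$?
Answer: $60 \sqrt{111} \approx 632.14$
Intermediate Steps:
$P{\left(c \right)} = c^{2} + 5 c$ ($P{\left(c \right)} = \left(c^{2} + 5 c\right) + 0 = c^{2} + 5 c$)
$L = \frac{\sqrt{111}}{3}$ ($L = \sqrt{10 + 7 \cdot \frac{1}{3}} = \sqrt{10 + \frac{7}{3}} = \sqrt{\frac{37}{3}} = \frac{\sqrt{111}}{3} \approx 3.5119$)
$\left(P{\left(3 \right)} - 6\right) \left(-9 + 19\right) L = \left(3 \left(5 + 3\right) - 6\right) \left(-9 + 19\right) \frac{\sqrt{111}}{3} = \left(3 \cdot 8 - 6\right) 10 \frac{\sqrt{111}}{3} = \left(24 - 6\right) 10 \frac{\sqrt{111}}{3} = 18 \cdot 10 \frac{\sqrt{111}}{3} = 180 \frac{\sqrt{111}}{3} = 60 \sqrt{111}$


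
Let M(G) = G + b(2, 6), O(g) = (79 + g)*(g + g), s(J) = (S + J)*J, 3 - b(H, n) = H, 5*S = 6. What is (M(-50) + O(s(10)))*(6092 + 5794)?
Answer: 507948210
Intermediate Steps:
S = 6/5 (S = (1/5)*6 = 6/5 ≈ 1.2000)
b(H, n) = 3 - H
s(J) = J*(6/5 + J) (s(J) = (6/5 + J)*J = J*(6/5 + J))
O(g) = 2*g*(79 + g) (O(g) = (79 + g)*(2*g) = 2*g*(79 + g))
M(G) = 1 + G (M(G) = G + (3 - 1*2) = G + (3 - 2) = G + 1 = 1 + G)
(M(-50) + O(s(10)))*(6092 + 5794) = ((1 - 50) + 2*((1/5)*10*(6 + 5*10))*(79 + (1/5)*10*(6 + 5*10)))*(6092 + 5794) = (-49 + 2*((1/5)*10*(6 + 50))*(79 + (1/5)*10*(6 + 50)))*11886 = (-49 + 2*((1/5)*10*56)*(79 + (1/5)*10*56))*11886 = (-49 + 2*112*(79 + 112))*11886 = (-49 + 2*112*191)*11886 = (-49 + 42784)*11886 = 42735*11886 = 507948210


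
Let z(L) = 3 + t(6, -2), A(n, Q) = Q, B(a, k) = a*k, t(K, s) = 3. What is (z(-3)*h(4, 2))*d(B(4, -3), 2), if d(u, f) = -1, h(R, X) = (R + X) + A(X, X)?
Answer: -48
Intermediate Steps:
h(R, X) = R + 2*X (h(R, X) = (R + X) + X = R + 2*X)
z(L) = 6 (z(L) = 3 + 3 = 6)
(z(-3)*h(4, 2))*d(B(4, -3), 2) = (6*(4 + 2*2))*(-1) = (6*(4 + 4))*(-1) = (6*8)*(-1) = 48*(-1) = -48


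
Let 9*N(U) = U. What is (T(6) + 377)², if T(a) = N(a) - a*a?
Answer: 1050625/9 ≈ 1.1674e+5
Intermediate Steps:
N(U) = U/9
T(a) = -a² + a/9 (T(a) = a/9 - a*a = a/9 - a² = -a² + a/9)
(T(6) + 377)² = (6*(⅑ - 1*6) + 377)² = (6*(⅑ - 6) + 377)² = (6*(-53/9) + 377)² = (-106/3 + 377)² = (1025/3)² = 1050625/9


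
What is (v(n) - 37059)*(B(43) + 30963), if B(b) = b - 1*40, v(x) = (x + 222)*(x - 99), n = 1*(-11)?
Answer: -1866289854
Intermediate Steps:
n = -11
v(x) = (-99 + x)*(222 + x) (v(x) = (222 + x)*(-99 + x) = (-99 + x)*(222 + x))
B(b) = -40 + b (B(b) = b - 40 = -40 + b)
(v(n) - 37059)*(B(43) + 30963) = ((-21978 + (-11)**2 + 123*(-11)) - 37059)*((-40 + 43) + 30963) = ((-21978 + 121 - 1353) - 37059)*(3 + 30963) = (-23210 - 37059)*30966 = -60269*30966 = -1866289854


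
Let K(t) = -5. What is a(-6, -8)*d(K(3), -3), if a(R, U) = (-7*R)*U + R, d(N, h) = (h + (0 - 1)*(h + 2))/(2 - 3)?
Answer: -684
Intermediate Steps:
d(N, h) = 2 (d(N, h) = (h - (2 + h))/(-1) = (h + (-2 - h))*(-1) = -2*(-1) = 2)
a(R, U) = R - 7*R*U (a(R, U) = -7*R*U + R = R - 7*R*U)
a(-6, -8)*d(K(3), -3) = -6*(1 - 7*(-8))*2 = -6*(1 + 56)*2 = -6*57*2 = -342*2 = -684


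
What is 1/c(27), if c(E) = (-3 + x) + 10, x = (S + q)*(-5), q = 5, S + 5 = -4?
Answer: 1/27 ≈ 0.037037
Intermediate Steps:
S = -9 (S = -5 - 4 = -9)
x = 20 (x = (-9 + 5)*(-5) = -4*(-5) = 20)
c(E) = 27 (c(E) = (-3 + 20) + 10 = 17 + 10 = 27)
1/c(27) = 1/27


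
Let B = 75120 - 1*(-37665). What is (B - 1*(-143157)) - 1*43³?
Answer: 176435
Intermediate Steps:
B = 112785 (B = 75120 + 37665 = 112785)
(B - 1*(-143157)) - 1*43³ = (112785 - 1*(-143157)) - 1*43³ = (112785 + 143157) - 1*79507 = 255942 - 79507 = 176435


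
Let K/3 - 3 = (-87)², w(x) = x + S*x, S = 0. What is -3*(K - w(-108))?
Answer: -68472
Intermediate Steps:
w(x) = x (w(x) = x + 0*x = x + 0 = x)
K = 22716 (K = 9 + 3*(-87)² = 9 + 3*7569 = 9 + 22707 = 22716)
-3*(K - w(-108)) = -3*(22716 - 1*(-108)) = -3*(22716 + 108) = -3*22824 = -68472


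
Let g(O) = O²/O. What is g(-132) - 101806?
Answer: -101938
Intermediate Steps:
g(O) = O
g(-132) - 101806 = -132 - 101806 = -101938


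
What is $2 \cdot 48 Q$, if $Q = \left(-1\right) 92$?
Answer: $-8832$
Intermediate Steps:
$Q = -92$
$2 \cdot 48 Q = 2 \cdot 48 \left(-92\right) = 96 \left(-92\right) = -8832$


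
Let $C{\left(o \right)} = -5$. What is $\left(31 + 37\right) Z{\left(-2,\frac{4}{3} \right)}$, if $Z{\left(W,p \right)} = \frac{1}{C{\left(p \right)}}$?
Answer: $- \frac{68}{5} \approx -13.6$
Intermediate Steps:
$Z{\left(W,p \right)} = - \frac{1}{5}$ ($Z{\left(W,p \right)} = \frac{1}{-5} = - \frac{1}{5}$)
$\left(31 + 37\right) Z{\left(-2,\frac{4}{3} \right)} = \left(31 + 37\right) \left(- \frac{1}{5}\right) = 68 \left(- \frac{1}{5}\right) = - \frac{68}{5}$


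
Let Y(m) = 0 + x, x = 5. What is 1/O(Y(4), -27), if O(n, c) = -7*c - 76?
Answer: 1/113 ≈ 0.0088496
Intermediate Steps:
Y(m) = 5 (Y(m) = 0 + 5 = 5)
O(n, c) = -76 - 7*c
1/O(Y(4), -27) = 1/(-76 - 7*(-27)) = 1/(-76 + 189) = 1/113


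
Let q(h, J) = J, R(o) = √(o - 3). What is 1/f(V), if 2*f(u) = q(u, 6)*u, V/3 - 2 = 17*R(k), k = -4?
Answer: 2/18243 - 17*I*√7/18243 ≈ 0.00010963 - 0.0024655*I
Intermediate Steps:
R(o) = √(-3 + o)
V = 6 + 51*I*√7 (V = 6 + 3*(17*√(-3 - 4)) = 6 + 3*(17*√(-7)) = 6 + 3*(17*(I*√7)) = 6 + 3*(17*I*√7) = 6 + 51*I*√7 ≈ 6.0 + 134.93*I)
f(u) = 3*u (f(u) = (6*u)/2 = 3*u)
1/f(V) = 1/(3*(6 + 51*I*√7)) = 1/(18 + 153*I*√7)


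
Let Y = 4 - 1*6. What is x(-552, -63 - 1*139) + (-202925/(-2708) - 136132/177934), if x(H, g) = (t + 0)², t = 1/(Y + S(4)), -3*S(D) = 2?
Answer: 286450967883/3854762176 ≈ 74.311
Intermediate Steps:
Y = -2 (Y = 4 - 6 = -2)
S(D) = -⅔ (S(D) = -⅓*2 = -⅔)
t = -3/8 (t = 1/(-2 - ⅔) = 1/(-8/3) = -3/8 ≈ -0.37500)
x(H, g) = 9/64 (x(H, g) = (-3/8 + 0)² = (-3/8)² = 9/64)
x(-552, -63 - 1*139) + (-202925/(-2708) - 136132/177934) = 9/64 + (-202925/(-2708) - 136132/177934) = 9/64 + (-202925*(-1/2708) - 136132*1/177934) = 9/64 + (202925/2708 - 68066/88967) = 9/64 + 17869305747/240922636 = 286450967883/3854762176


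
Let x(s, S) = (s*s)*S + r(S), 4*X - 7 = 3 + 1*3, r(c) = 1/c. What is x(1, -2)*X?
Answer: -65/8 ≈ -8.1250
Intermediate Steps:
r(c) = 1/c
X = 13/4 (X = 7/4 + (3 + 1*3)/4 = 7/4 + (3 + 3)/4 = 7/4 + (¼)*6 = 7/4 + 3/2 = 13/4 ≈ 3.2500)
x(s, S) = 1/S + S*s² (x(s, S) = (s*s)*S + 1/S = s²*S + 1/S = S*s² + 1/S = 1/S + S*s²)
x(1, -2)*X = (1/(-2) - 2*1²)*(13/4) = (-½ - 2*1)*(13/4) = (-½ - 2)*(13/4) = -5/2*13/4 = -65/8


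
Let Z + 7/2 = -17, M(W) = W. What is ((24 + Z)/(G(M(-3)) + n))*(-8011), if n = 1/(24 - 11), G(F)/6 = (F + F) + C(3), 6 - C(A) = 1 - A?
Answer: -729001/314 ≈ -2321.7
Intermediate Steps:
C(A) = 5 + A (C(A) = 6 - (1 - A) = 6 + (-1 + A) = 5 + A)
G(F) = 48 + 12*F (G(F) = 6*((F + F) + (5 + 3)) = 6*(2*F + 8) = 6*(8 + 2*F) = 48 + 12*F)
Z = -41/2 (Z = -7/2 - 17 = -41/2 ≈ -20.500)
n = 1/13 ≈ 0.076923
((24 + Z)/(G(M(-3)) + n))*(-8011) = ((24 - 41/2)/((48 + 12*(-3)) + 1/13))*(-8011) = (7/(2*((48 - 36) + 1/13)))*(-8011) = (7/(2*(12 + 1/13)))*(-8011) = (7/(2*(157/13)))*(-8011) = ((7/2)*(13/157))*(-8011) = (91/314)*(-8011) = -729001/314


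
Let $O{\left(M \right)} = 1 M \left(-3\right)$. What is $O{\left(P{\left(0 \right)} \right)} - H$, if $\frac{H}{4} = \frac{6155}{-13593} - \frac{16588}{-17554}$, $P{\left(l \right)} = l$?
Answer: $- \frac{234871628}{119305761} \approx -1.9687$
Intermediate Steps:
$H = \frac{234871628}{119305761}$ ($H = 4 \left(\frac{6155}{-13593} - \frac{16588}{-17554}\right) = 4 \left(6155 \left(- \frac{1}{13593}\right) - - \frac{8294}{8777}\right) = 4 \left(- \frac{6155}{13593} + \frac{8294}{8777}\right) = 4 \cdot \frac{58717907}{119305761} = \frac{234871628}{119305761} \approx 1.9687$)
$O{\left(M \right)} = - 3 M$ ($O{\left(M \right)} = M \left(-3\right) = - 3 M$)
$O{\left(P{\left(0 \right)} \right)} - H = \left(-3\right) 0 - \frac{234871628}{119305761} = 0 - \frac{234871628}{119305761} = - \frac{234871628}{119305761}$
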